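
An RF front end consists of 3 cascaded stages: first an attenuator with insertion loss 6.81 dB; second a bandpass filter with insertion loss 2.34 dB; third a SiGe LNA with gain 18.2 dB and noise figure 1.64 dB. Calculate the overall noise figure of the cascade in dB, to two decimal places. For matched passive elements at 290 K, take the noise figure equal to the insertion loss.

10.79 dB

Convert to linear (a loss of L dB is a gain of −L dB): F_i = 10^(NF_i/10), G_i = 10^(G_i,dB/10)
  Stage 1: F_1 = 10^(6.81/10) = 4.797, G_1 = 10^(−6.81/10) = 0.2084
  Stage 2: F_2 = 10^(2.34/10) = 1.714, G_2 = 10^(−2.34/10) = 0.5834
  Stage 3: F_3 = 10^(1.64/10) = 1.459, G_3 = 10^(18.2/10) = 66.07
Friis cascade:
  F = 4.797 + (1.714 − 1)/0.2084 + (1.459 − 1)/0.1216 = 11.99
NF = 10 log₁₀(11.99) = 10.79 dB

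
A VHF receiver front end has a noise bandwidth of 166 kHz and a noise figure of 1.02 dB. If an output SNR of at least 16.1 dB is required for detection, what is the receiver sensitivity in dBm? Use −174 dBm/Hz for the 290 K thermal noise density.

−104.7 dBm

Sensitivity = −174 + 10 log₁₀(B) + NF + SNR_min
= −174 + 52.2 + 1.02 + 16.1
= −104.68 dBm → −104.7 dBm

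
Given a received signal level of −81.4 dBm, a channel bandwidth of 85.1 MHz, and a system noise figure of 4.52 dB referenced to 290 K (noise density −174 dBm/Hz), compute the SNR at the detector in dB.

Noise floor: N = −174 + 10 log₁₀(B) + NF
10 log₁₀(8.51×10⁷) = 79.3 dB
N = −174 + 79.3 + 4.52 = −90.18 dBm
SNR = P_sig − N = −81.4 − (−90.18) = 8.78 dB → 8.8 dB

8.8 dB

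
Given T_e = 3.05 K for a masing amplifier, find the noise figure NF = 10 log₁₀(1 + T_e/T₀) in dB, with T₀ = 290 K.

F = 1 + T_e/T₀ = 1 + 3.05/290 = 1.01052
NF = 10 log₁₀(1.01052) = 0.045 dB

0.045 dB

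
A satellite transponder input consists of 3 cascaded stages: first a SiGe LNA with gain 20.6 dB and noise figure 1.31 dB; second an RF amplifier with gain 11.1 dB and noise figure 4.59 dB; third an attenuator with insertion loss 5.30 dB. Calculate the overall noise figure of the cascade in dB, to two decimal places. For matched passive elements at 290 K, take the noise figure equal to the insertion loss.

Convert to linear (a loss of L dB is a gain of −L dB): F_i = 10^(NF_i/10), G_i = 10^(G_i,dB/10)
  Stage 1: F_1 = 10^(1.31/10) = 1.352, G_1 = 10^(20.6/10) = 114.8
  Stage 2: F_2 = 10^(4.59/10) = 2.877, G_2 = 10^(11.1/10) = 12.88
  Stage 3: F_3 = 10^(5.30/10) = 3.388, G_3 = 10^(−5.30/10) = 0.2951
Friis cascade:
  F = 1.352 + (2.877 − 1)/114.8 + (3.388 − 1)/1479 = 1.370
NF = 10 log₁₀(1.370) = 1.37 dB

1.37 dB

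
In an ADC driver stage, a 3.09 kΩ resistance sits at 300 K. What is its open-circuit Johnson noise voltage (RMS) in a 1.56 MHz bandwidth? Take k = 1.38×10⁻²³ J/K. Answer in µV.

8.93 µV

V_n = √(4kTRB)
4kTRB = 4 × 1.38×10⁻²³ × 300 × 3.09×10³ × 1.56×10⁶ = 7.98×10⁻¹¹ V²
V_n = √(7.98×10⁻¹¹) = 8.93×10⁻⁶ V = 8.93 µV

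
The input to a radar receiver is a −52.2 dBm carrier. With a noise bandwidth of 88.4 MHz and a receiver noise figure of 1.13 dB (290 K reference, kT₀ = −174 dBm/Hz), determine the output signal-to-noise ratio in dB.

Noise floor: N = −174 + 10 log₁₀(B) + NF
10 log₁₀(8.84×10⁷) = 79.46 dB
N = −174 + 79.46 + 1.13 = −93.41 dBm
SNR = P_sig − N = −52.2 − (−93.41) = 41.21 dB → 41.2 dB

41.2 dB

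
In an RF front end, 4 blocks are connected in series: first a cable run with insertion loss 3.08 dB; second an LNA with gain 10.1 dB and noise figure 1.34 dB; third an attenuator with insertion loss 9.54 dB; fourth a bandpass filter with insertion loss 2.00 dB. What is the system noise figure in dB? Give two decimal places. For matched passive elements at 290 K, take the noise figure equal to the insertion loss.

Convert to linear (a loss of L dB is a gain of −L dB): F_i = 10^(NF_i/10), G_i = 10^(G_i,dB/10)
  Stage 1: F_1 = 10^(3.08/10) = 2.032, G_1 = 10^(−3.08/10) = 0.4920
  Stage 2: F_2 = 10^(1.34/10) = 1.361, G_2 = 10^(10.1/10) = 10.23
  Stage 3: F_3 = 10^(9.54/10) = 8.995, G_3 = 10^(−9.54/10) = 0.1112
  Stage 4: F_4 = 10^(2.00/10) = 1.585, G_4 = 10^(−2.00/10) = 0.6310
Friis cascade:
  F = 2.032 + (1.361 − 1)/0.4920 + (8.995 − 1)/5.035 + (1.585 − 1)/0.5598 = 5.400
NF = 10 log₁₀(5.400) = 7.32 dB

7.32 dB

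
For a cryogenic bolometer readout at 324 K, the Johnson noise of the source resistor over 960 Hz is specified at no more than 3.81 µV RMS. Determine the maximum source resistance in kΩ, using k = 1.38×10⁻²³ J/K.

845 kΩ

Johnson–Nyquist: V_n = √(4kTRB) ⇒ R = V_n² / (4kTB)
4kTB = 4 × 1.38×10⁻²³ × 324 × 9.60×10² = 1.72×10⁻¹⁷
R = (3.81×10⁻⁶)² / 1.72×10⁻¹⁷ = 8.45×10⁵ Ω = 845 kΩ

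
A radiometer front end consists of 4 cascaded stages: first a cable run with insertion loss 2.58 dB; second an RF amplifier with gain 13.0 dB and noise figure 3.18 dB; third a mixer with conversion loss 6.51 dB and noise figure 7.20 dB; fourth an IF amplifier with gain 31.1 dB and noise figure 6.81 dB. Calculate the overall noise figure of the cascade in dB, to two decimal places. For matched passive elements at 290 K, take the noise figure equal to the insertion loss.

Convert to linear (a loss of L dB is a gain of −L dB): F_i = 10^(NF_i/10), G_i = 10^(G_i,dB/10)
  Stage 1: F_1 = 10^(2.58/10) = 1.811, G_1 = 10^(−2.58/10) = 0.5521
  Stage 2: F_2 = 10^(3.18/10) = 2.080, G_2 = 10^(13.0/10) = 19.95
  Stage 3: F_3 = 10^(7.20/10) = 5.248, G_3 = 10^(−6.51/10) = 0.2234
  Stage 4: F_4 = 10^(6.81/10) = 4.797, G_4 = 10^(31.1/10) = 1288
Friis cascade:
  F = 1.811 + (2.080 − 1)/0.5521 + (5.248 − 1)/11.02 + (4.797 − 1)/2.460 = 5.696
NF = 10 log₁₀(5.696) = 7.56 dB

7.56 dB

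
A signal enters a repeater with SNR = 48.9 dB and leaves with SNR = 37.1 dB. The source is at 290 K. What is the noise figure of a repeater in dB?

11.8 dB

NF (dB) = SNR_in(dB) − SNR_out(dB) when the source is at T₀
NF = 48.9 − 37.1 = 11.8 dB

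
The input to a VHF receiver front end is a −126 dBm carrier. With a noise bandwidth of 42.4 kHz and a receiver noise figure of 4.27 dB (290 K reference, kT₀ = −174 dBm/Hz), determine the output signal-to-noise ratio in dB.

−2.5 dB

Noise floor: N = −174 + 10 log₁₀(B) + NF
10 log₁₀(4.24×10⁴) = 46.27 dB
N = −174 + 46.27 + 4.27 = −123.46 dBm
SNR = P_sig − N = −126 − (−123.46) = −2.54 dB → −2.5 dB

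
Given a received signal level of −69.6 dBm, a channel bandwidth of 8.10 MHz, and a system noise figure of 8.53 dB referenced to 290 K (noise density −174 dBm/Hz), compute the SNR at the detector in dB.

Noise floor: N = −174 + 10 log₁₀(B) + NF
10 log₁₀(8.10×10⁶) = 69.08 dB
N = −174 + 69.08 + 8.53 = −96.39 dBm
SNR = P_sig − N = −69.6 − (−96.39) = 26.79 dB → 26.8 dB

26.8 dB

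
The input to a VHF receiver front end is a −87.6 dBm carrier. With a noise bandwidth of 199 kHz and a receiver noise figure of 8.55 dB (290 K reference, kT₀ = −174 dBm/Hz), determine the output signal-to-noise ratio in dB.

24.9 dB

Noise floor: N = −174 + 10 log₁₀(B) + NF
10 log₁₀(1.99×10⁵) = 52.99 dB
N = −174 + 52.99 + 8.55 = −112.46 dBm
SNR = P_sig − N = −87.6 − (−112.46) = 24.86 dB → 24.9 dB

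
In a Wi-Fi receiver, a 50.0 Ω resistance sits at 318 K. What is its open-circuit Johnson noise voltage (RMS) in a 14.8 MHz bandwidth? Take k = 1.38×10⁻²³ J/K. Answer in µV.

3.60 µV

V_n = √(4kTRB)
4kTRB = 4 × 1.38×10⁻²³ × 318 × 5.00×10¹ × 1.48×10⁷ = 1.30×10⁻¹¹ V²
V_n = √(1.30×10⁻¹¹) = 3.60×10⁻⁶ V = 3.60 µV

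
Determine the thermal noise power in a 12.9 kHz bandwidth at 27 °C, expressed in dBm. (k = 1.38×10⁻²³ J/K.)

T = 27 °C + 273.15 = 300.15 K
P_n = kTB = 1.38×10⁻²³ × 300.15 × 1.29×10⁴ = 5.34×10⁻¹⁷ W
In dBm: 10 log₁₀(5.34×10⁻¹⁷ / 10⁻³) = −132.7 dBm

−132.7 dBm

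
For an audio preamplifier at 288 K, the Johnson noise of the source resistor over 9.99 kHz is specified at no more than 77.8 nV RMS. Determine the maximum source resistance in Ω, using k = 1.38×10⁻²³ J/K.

38.1 Ω

Johnson–Nyquist: V_n = √(4kTRB) ⇒ R = V_n² / (4kTB)
4kTB = 4 × 1.38×10⁻²³ × 288 × 9.99×10³ = 1.59×10⁻¹⁶
R = (7.78×10⁻⁸)² / 1.59×10⁻¹⁶ = 3.81×10¹ Ω = 38.1 Ω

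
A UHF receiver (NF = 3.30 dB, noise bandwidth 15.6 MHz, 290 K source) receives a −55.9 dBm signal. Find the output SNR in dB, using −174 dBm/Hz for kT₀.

42.9 dB

Noise floor: N = −174 + 10 log₁₀(B) + NF
10 log₁₀(1.56×10⁷) = 71.93 dB
N = −174 + 71.93 + 3.30 = −98.77 dBm
SNR = P_sig − N = −55.9 − (−98.77) = 42.87 dB → 42.9 dB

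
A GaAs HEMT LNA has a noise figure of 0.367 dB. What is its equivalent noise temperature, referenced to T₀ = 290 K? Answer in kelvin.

F = 10^(0.367/10) = 1.08818
T_e = (F − 1)·T₀ = (1.08818 − 1) × 290 = 25.6 K

25.6 K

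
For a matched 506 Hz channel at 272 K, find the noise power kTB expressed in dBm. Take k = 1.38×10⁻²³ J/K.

P_n = kTB = 1.38×10⁻²³ × 272 × 5.06×10² = 1.90×10⁻¹⁸ W
In dBm: 10 log₁₀(1.90×10⁻¹⁸ / 10⁻³) = −147.2 dBm

−147.2 dBm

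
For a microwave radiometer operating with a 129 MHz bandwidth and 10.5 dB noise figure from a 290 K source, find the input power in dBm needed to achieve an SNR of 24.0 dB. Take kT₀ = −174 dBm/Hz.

−58.4 dBm

Sensitivity = −174 + 10 log₁₀(B) + NF + SNR_min
= −174 + 81.11 + 10.5 + 24.0
= −58.39 dBm → −58.4 dBm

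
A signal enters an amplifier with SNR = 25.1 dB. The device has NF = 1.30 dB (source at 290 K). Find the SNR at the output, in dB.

23.80 dB

By definition F = SNR_in/SNR_out, so in dB: SNR_out = SNR_in − NF
SNR_out = 25.1 − 1.30 = 23.80 dB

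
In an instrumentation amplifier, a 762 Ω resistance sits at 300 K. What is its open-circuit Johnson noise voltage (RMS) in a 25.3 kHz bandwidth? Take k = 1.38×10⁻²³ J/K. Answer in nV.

565 nV

V_n = √(4kTRB)
4kTRB = 4 × 1.38×10⁻²³ × 300 × 7.62×10² × 2.53×10⁴ = 3.19×10⁻¹³ V²
V_n = √(3.19×10⁻¹³) = 5.65×10⁻⁷ V = 565 nV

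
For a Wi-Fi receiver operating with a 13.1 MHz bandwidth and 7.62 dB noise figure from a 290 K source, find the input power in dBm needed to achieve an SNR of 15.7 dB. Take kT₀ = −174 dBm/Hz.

Sensitivity = −174 + 10 log₁₀(B) + NF + SNR_min
= −174 + 71.17 + 7.62 + 15.7
= −79.51 dBm → −79.5 dBm

−79.5 dBm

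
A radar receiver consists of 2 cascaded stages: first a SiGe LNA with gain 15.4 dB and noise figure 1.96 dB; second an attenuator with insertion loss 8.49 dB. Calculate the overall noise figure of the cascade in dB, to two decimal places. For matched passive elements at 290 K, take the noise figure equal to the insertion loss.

2.42 dB

Convert to linear (a loss of L dB is a gain of −L dB): F_i = 10^(NF_i/10), G_i = 10^(G_i,dB/10)
  Stage 1: F_1 = 10^(1.96/10) = 1.570, G_1 = 10^(15.4/10) = 34.67
  Stage 2: F_2 = 10^(8.49/10) = 7.063, G_2 = 10^(−8.49/10) = 0.1416
Friis cascade:
  F = 1.570 + (7.063 − 1)/34.67 = 1.745
NF = 10 log₁₀(1.745) = 2.42 dB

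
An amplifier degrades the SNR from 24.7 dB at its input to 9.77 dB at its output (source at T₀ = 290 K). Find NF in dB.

NF (dB) = SNR_in(dB) − SNR_out(dB) when the source is at T₀
NF = 24.7 − 9.77 = 14.93 dB

14.93 dB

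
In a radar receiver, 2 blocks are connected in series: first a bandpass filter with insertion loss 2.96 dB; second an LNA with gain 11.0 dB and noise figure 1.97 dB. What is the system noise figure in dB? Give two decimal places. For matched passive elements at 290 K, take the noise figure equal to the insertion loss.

4.93 dB

Convert to linear (a loss of L dB is a gain of −L dB): F_i = 10^(NF_i/10), G_i = 10^(G_i,dB/10)
  Stage 1: F_1 = 10^(2.96/10) = 1.977, G_1 = 10^(−2.96/10) = 0.5058
  Stage 2: F_2 = 10^(1.97/10) = 1.574, G_2 = 10^(11.0/10) = 12.59
Friis cascade:
  F = 1.977 + (1.574 − 1)/0.5058 = 3.112
NF = 10 log₁₀(3.112) = 4.93 dB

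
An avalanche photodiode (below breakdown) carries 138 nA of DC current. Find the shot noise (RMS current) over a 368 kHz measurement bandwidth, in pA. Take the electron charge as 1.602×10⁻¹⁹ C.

128 pA

I_n = √(2qI·B)
2qI·B = 2 × 1.602×10⁻¹⁹ × 1.38×10⁻⁷ × 3.68×10⁵ = 1.63×10⁻²⁰ A²
I_n = √(1.63×10⁻²⁰) = 1.28×10⁻¹⁰ A = 128 pA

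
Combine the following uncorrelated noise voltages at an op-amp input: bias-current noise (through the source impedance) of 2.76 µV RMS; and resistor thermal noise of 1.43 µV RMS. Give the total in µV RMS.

Uncorrelated sources add in power (mean-square): V_tot = √(ΣV_i²)
V_tot = √[(2.76×10⁻⁶)² + (1.43×10⁻⁶)²] = 3.11×10⁻⁶ V = 3.11 µV

3.11 µV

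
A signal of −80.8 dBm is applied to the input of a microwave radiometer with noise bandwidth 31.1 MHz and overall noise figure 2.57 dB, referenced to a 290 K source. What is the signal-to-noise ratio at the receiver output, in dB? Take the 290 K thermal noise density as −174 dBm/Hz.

Noise floor: N = −174 + 10 log₁₀(B) + NF
10 log₁₀(3.11×10⁷) = 74.93 dB
N = −174 + 74.93 + 2.57 = −96.50 dBm
SNR = P_sig − N = −80.8 − (−96.50) = 15.70 dB → 15.7 dB

15.7 dB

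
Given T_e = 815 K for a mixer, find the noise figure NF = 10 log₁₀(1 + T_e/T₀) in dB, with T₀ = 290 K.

F = 1 + T_e/T₀ = 1 + 815/290 = 3.81034
NF = 10 log₁₀(3.81034) = 5.81 dB

5.81 dB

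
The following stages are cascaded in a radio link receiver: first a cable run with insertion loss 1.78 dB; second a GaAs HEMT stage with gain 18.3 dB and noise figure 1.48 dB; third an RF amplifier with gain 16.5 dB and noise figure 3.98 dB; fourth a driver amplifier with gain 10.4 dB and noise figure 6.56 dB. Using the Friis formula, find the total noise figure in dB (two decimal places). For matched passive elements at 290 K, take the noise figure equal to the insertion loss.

3.33 dB

Convert to linear (a loss of L dB is a gain of −L dB): F_i = 10^(NF_i/10), G_i = 10^(G_i,dB/10)
  Stage 1: F_1 = 10^(1.78/10) = 1.507, G_1 = 10^(−1.78/10) = 0.6637
  Stage 2: F_2 = 10^(1.48/10) = 1.406, G_2 = 10^(18.3/10) = 67.61
  Stage 3: F_3 = 10^(3.98/10) = 2.500, G_3 = 10^(16.5/10) = 44.67
  Stage 4: F_4 = 10^(6.56/10) = 4.529, G_4 = 10^(10.4/10) = 10.96
Friis cascade:
  F = 1.507 + (1.406 − 1)/0.6637 + (2.500 − 1)/44.87 + (4.529 − 1)/2004 = 2.154
NF = 10 log₁₀(2.154) = 3.33 dB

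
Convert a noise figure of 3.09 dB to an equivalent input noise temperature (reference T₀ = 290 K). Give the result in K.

301 K

F = 10^(3.09/10) = 2.03704
T_e = (F − 1)·T₀ = (2.03704 − 1) × 290 = 301 K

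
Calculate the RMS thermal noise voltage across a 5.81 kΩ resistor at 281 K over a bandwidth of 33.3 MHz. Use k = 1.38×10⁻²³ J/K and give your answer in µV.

V_n = √(4kTRB)
4kTRB = 4 × 1.38×10⁻²³ × 281 × 5.81×10³ × 3.33×10⁷ = 3.00×10⁻⁹ V²
V_n = √(3.00×10⁻⁹) = 5.48×10⁻⁵ V = 54.8 µV

54.8 µV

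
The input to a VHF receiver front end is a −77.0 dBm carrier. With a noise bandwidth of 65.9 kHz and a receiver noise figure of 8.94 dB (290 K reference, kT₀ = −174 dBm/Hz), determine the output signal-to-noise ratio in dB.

Noise floor: N = −174 + 10 log₁₀(B) + NF
10 log₁₀(6.59×10⁴) = 48.19 dB
N = −174 + 48.19 + 8.94 = −116.87 dBm
SNR = P_sig − N = −77.0 − (−116.87) = 39.87 dB → 39.9 dB

39.9 dB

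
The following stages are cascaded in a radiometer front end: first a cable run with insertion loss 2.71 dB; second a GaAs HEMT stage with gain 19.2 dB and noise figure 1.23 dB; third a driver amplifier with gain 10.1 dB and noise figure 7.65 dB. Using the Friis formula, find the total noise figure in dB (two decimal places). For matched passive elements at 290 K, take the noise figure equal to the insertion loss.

Convert to linear (a loss of L dB is a gain of −L dB): F_i = 10^(NF_i/10), G_i = 10^(G_i,dB/10)
  Stage 1: F_1 = 10^(2.71/10) = 1.866, G_1 = 10^(−2.71/10) = 0.5358
  Stage 2: F_2 = 10^(1.23/10) = 1.327, G_2 = 10^(19.2/10) = 83.18
  Stage 3: F_3 = 10^(7.65/10) = 5.821, G_3 = 10^(10.1/10) = 10.23
Friis cascade:
  F = 1.866 + (1.327 − 1)/0.5358 + (5.821 − 1)/44.57 = 2.586
NF = 10 log₁₀(2.586) = 4.13 dB

4.13 dB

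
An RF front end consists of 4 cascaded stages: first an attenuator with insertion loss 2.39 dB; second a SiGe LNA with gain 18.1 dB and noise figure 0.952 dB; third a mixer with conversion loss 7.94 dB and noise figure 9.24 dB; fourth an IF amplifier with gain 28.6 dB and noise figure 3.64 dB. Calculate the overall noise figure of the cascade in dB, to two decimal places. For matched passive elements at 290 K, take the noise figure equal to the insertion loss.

Convert to linear (a loss of L dB is a gain of −L dB): F_i = 10^(NF_i/10), G_i = 10^(G_i,dB/10)
  Stage 1: F_1 = 10^(2.39/10) = 1.734, G_1 = 10^(−2.39/10) = 0.5768
  Stage 2: F_2 = 10^(0.952/10) = 1.245, G_2 = 10^(18.1/10) = 64.57
  Stage 3: F_3 = 10^(9.24/10) = 8.395, G_3 = 10^(−7.94/10) = 0.1607
  Stage 4: F_4 = 10^(3.64/10) = 2.312, G_4 = 10^(28.6/10) = 724.4
Friis cascade:
  F = 1.734 + (1.245 − 1)/0.5768 + (8.395 − 1)/37.24 + (2.312 − 1)/5.984 = 2.577
NF = 10 log₁₀(2.577) = 4.11 dB

4.11 dB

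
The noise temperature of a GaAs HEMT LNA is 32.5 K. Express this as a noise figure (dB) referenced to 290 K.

F = 1 + T_e/T₀ = 1 + 32.5/290 = 1.11207
NF = 10 log₁₀(1.11207) = 0.461 dB

0.461 dB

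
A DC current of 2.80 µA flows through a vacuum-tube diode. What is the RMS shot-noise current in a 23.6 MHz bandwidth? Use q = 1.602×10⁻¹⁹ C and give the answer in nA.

4.60 nA

I_n = √(2qI·B)
2qI·B = 2 × 1.602×10⁻¹⁹ × 2.80×10⁻⁶ × 2.36×10⁷ = 2.12×10⁻¹⁷ A²
I_n = √(2.12×10⁻¹⁷) = 4.60×10⁻⁹ A = 4.60 nA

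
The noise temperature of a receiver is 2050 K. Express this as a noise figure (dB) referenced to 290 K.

F = 1 + T_e/T₀ = 1 + 2050/290 = 8.06897
NF = 10 log₁₀(8.06897) = 9.07 dB

9.07 dB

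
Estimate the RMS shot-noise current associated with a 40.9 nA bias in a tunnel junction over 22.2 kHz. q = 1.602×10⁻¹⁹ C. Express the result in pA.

I_n = √(2qI·B)
2qI·B = 2 × 1.602×10⁻¹⁹ × 4.09×10⁻⁸ × 2.22×10⁴ = 2.91×10⁻²² A²
I_n = √(2.91×10⁻²²) = 1.71×10⁻¹¹ A = 17.1 pA

17.1 pA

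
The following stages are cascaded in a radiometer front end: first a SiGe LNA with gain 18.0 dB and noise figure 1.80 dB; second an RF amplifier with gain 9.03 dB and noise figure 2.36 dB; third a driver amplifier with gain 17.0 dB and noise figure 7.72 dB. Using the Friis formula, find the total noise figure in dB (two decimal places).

1.86 dB

Convert to linear (a loss of L dB is a gain of −L dB): F_i = 10^(NF_i/10), G_i = 10^(G_i,dB/10)
  Stage 1: F_1 = 10^(1.80/10) = 1.514, G_1 = 10^(18.0/10) = 63.10
  Stage 2: F_2 = 10^(2.36/10) = 1.722, G_2 = 10^(9.03/10) = 7.998
  Stage 3: F_3 = 10^(7.72/10) = 5.916, G_3 = 10^(17.0/10) = 50.12
Friis cascade:
  F = 1.514 + (1.722 − 1)/63.10 + (5.916 − 1)/504.7 = 1.535
NF = 10 log₁₀(1.535) = 1.86 dB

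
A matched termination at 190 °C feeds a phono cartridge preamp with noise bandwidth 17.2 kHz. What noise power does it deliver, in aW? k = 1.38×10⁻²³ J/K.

T = 190 °C + 273.15 = 463.15 K
P_n = kTB = 1.38×10⁻²³ × 463.15 × 1.72×10⁴ = 1.10×10⁻¹⁶ W = 110 aW

110 aW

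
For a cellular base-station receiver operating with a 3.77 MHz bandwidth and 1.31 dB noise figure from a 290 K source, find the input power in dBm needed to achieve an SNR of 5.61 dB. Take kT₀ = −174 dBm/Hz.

Sensitivity = −174 + 10 log₁₀(B) + NF + SNR_min
= −174 + 65.76 + 1.31 + 5.61
= −101.32 dBm → −101.3 dBm

−101.3 dBm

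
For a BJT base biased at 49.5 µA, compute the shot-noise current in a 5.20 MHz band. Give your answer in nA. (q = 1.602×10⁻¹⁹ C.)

9.08 nA

I_n = √(2qI·B)
2qI·B = 2 × 1.602×10⁻¹⁹ × 4.95×10⁻⁵ × 5.20×10⁶ = 8.25×10⁻¹⁷ A²
I_n = √(8.25×10⁻¹⁷) = 9.08×10⁻⁹ A = 9.08 nA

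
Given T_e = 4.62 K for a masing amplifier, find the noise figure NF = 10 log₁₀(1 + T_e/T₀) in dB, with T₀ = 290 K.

0.069 dB

F = 1 + T_e/T₀ = 1 + 4.62/290 = 1.01593
NF = 10 log₁₀(1.01593) = 0.069 dB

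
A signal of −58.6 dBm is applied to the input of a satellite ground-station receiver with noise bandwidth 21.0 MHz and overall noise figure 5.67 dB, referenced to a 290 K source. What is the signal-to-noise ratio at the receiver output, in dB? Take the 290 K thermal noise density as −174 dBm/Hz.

36.5 dB

Noise floor: N = −174 + 10 log₁₀(B) + NF
10 log₁₀(2.10×10⁷) = 73.22 dB
N = −174 + 73.22 + 5.67 = −95.11 dBm
SNR = P_sig − N = −58.6 − (−95.11) = 36.51 dB → 36.5 dB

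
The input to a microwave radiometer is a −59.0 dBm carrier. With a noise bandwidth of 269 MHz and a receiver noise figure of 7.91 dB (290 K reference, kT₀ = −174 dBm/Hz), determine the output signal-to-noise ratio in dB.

22.8 dB

Noise floor: N = −174 + 10 log₁₀(B) + NF
10 log₁₀(2.69×10⁸) = 84.3 dB
N = −174 + 84.3 + 7.91 = −81.79 dBm
SNR = P_sig − N = −59.0 − (−81.79) = 22.79 dB → 22.8 dB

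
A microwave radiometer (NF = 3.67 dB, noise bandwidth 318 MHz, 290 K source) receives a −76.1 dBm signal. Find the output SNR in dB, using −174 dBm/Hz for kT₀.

Noise floor: N = −174 + 10 log₁₀(B) + NF
10 log₁₀(3.18×10⁸) = 85.02 dB
N = −174 + 85.02 + 3.67 = −85.31 dBm
SNR = P_sig − N = −76.1 − (−85.31) = 9.21 dB → 9.2 dB

9.2 dB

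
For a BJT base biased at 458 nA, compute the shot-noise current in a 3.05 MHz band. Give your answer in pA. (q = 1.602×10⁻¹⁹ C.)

I_n = √(2qI·B)
2qI·B = 2 × 1.602×10⁻¹⁹ × 4.58×10⁻⁷ × 3.05×10⁶ = 4.48×10⁻¹⁹ A²
I_n = √(4.48×10⁻¹⁹) = 6.69×10⁻¹⁰ A = 669 pA

669 pA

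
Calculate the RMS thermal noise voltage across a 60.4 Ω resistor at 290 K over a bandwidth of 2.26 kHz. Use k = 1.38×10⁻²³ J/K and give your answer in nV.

46.7 nV

V_n = √(4kTRB)
4kTRB = 4 × 1.38×10⁻²³ × 290 × 6.04×10¹ × 2.26×10³ = 2.19×10⁻¹⁵ V²
V_n = √(2.19×10⁻¹⁵) = 4.67×10⁻⁸ V = 46.7 nV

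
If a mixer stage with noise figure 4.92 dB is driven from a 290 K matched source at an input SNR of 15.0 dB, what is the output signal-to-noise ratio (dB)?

By definition F = SNR_in/SNR_out, so in dB: SNR_out = SNR_in − NF
SNR_out = 15.0 − 4.92 = 10.08 dB

10.08 dB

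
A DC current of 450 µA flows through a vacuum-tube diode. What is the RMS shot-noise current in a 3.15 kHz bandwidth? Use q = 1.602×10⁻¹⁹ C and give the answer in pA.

674 pA

I_n = √(2qI·B)
2qI·B = 2 × 1.602×10⁻¹⁹ × 4.50×10⁻⁴ × 3.15×10³ = 4.54×10⁻¹⁹ A²
I_n = √(4.54×10⁻¹⁹) = 6.74×10⁻¹⁰ A = 674 pA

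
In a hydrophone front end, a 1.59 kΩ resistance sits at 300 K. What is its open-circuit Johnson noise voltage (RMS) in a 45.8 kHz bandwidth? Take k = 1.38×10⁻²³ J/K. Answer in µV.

V_n = √(4kTRB)
4kTRB = 4 × 1.38×10⁻²³ × 300 × 1.59×10³ × 4.58×10⁴ = 1.21×10⁻¹² V²
V_n = √(1.21×10⁻¹²) = 1.10×10⁻⁶ V = 1.10 µV

1.10 µV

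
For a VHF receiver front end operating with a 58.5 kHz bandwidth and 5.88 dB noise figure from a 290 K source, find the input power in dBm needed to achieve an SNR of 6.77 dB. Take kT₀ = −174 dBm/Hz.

−113.7 dBm

Sensitivity = −174 + 10 log₁₀(B) + NF + SNR_min
= −174 + 47.67 + 5.88 + 6.77
= −113.68 dBm → −113.7 dBm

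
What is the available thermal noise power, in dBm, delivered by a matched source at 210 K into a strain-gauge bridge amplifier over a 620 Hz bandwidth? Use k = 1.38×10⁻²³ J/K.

P_n = kTB = 1.38×10⁻²³ × 210 × 6.20×10² = 1.80×10⁻¹⁸ W
In dBm: 10 log₁₀(1.80×10⁻¹⁸ / 10⁻³) = −147.5 dBm

−147.5 dBm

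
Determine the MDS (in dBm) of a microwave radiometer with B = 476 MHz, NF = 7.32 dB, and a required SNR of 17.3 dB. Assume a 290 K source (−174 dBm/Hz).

Sensitivity = −174 + 10 log₁₀(B) + NF + SNR_min
= −174 + 86.78 + 7.32 + 17.3
= −62.60 dBm → −62.6 dBm

−62.6 dBm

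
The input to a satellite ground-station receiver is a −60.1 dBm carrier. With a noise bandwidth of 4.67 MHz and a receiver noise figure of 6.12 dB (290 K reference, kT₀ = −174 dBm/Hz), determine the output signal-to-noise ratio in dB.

Noise floor: N = −174 + 10 log₁₀(B) + NF
10 log₁₀(4.67×10⁶) = 66.69 dB
N = −174 + 66.69 + 6.12 = −101.19 dBm
SNR = P_sig − N = −60.1 − (−101.19) = 41.09 dB → 41.1 dB

41.1 dB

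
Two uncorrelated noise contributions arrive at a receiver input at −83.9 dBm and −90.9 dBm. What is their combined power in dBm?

Convert to linear, add, convert back:
P₁ = 4.07×10⁻¹² W, P₂ = 8.13×10⁻¹³ W
P_tot = 4.89×10⁻¹² W → 10 log₁₀(P_tot / 10⁻³) = −83.1 dBm

−83.1 dBm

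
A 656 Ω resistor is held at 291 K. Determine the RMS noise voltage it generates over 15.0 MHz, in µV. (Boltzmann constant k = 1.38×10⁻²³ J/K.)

12.6 µV

V_n = √(4kTRB)
4kTRB = 4 × 1.38×10⁻²³ × 291 × 6.56×10² × 1.50×10⁷ = 1.58×10⁻¹⁰ V²
V_n = √(1.58×10⁻¹⁰) = 1.26×10⁻⁵ V = 12.6 µV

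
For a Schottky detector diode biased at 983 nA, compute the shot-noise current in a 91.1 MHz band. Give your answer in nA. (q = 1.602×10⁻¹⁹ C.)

5.36 nA

I_n = √(2qI·B)
2qI·B = 2 × 1.602×10⁻¹⁹ × 9.83×10⁻⁷ × 9.11×10⁷ = 2.87×10⁻¹⁷ A²
I_n = √(2.87×10⁻¹⁷) = 5.36×10⁻⁹ A = 5.36 nA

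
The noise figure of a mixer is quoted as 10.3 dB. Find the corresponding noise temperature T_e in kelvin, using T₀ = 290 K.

F = 10^(10.3/10) = 10.7152
T_e = (F − 1)·T₀ = (10.7152 − 1) × 290 = 2817 K

2817 K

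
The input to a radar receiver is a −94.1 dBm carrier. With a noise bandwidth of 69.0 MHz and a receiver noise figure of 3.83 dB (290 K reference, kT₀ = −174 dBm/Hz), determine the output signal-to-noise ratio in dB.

−2.3 dB

Noise floor: N = −174 + 10 log₁₀(B) + NF
10 log₁₀(6.90×10⁷) = 78.39 dB
N = −174 + 78.39 + 3.83 = −91.78 dBm
SNR = P_sig − N = −94.1 − (−91.78) = −2.32 dB → −2.3 dB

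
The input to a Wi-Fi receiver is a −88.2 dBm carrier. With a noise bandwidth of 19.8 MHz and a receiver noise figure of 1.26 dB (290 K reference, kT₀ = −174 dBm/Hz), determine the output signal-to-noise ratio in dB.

11.6 dB

Noise floor: N = −174 + 10 log₁₀(B) + NF
10 log₁₀(1.98×10⁷) = 72.97 dB
N = −174 + 72.97 + 1.26 = −99.77 dBm
SNR = P_sig − N = −88.2 − (−99.77) = 11.57 dB → 11.6 dB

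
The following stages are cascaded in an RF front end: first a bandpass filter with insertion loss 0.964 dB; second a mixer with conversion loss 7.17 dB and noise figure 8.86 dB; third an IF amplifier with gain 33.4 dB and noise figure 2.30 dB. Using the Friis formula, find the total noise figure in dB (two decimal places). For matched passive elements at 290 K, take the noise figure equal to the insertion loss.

Convert to linear (a loss of L dB is a gain of −L dB): F_i = 10^(NF_i/10), G_i = 10^(G_i,dB/10)
  Stage 1: F_1 = 10^(0.964/10) = 1.249, G_1 = 10^(−0.964/10) = 0.8009
  Stage 2: F_2 = 10^(8.86/10) = 7.691, G_2 = 10^(−7.17/10) = 0.1919
  Stage 3: F_3 = 10^(2.30/10) = 1.698, G_3 = 10^(33.4/10) = 2188
Friis cascade:
  F = 1.249 + (7.691 − 1)/0.8009 + (1.698 − 1)/0.1537 = 14.15
NF = 10 log₁₀(14.15) = 11.51 dB

11.51 dB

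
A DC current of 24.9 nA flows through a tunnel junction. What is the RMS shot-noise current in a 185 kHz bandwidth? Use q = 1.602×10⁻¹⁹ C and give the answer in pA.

I_n = √(2qI·B)
2qI·B = 2 × 1.602×10⁻¹⁹ × 2.49×10⁻⁸ × 1.85×10⁵ = 1.48×10⁻²¹ A²
I_n = √(1.48×10⁻²¹) = 3.84×10⁻¹¹ A = 38.4 pA

38.4 pA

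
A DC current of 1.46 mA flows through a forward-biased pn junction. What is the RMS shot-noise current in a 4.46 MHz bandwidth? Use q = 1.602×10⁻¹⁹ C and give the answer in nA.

I_n = √(2qI·B)
2qI·B = 2 × 1.602×10⁻¹⁹ × 1.46×10⁻³ × 4.46×10⁶ = 2.09×10⁻¹⁵ A²
I_n = √(2.09×10⁻¹⁵) = 4.57×10⁻⁸ A = 45.7 nA

45.7 nA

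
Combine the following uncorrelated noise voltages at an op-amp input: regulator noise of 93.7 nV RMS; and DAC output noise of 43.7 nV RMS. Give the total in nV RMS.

Uncorrelated sources add in power (mean-square): V_tot = √(ΣV_i²)
V_tot = √[(9.37×10⁻⁸)² + (4.37×10⁻⁸)²] = 1.03×10⁻⁷ V = 103 nV

103 nV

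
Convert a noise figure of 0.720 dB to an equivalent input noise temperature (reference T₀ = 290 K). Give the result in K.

52.3 K

F = 10^(0.720/10) = 1.18032
T_e = (F − 1)·T₀ = (1.18032 − 1) × 290 = 52.3 K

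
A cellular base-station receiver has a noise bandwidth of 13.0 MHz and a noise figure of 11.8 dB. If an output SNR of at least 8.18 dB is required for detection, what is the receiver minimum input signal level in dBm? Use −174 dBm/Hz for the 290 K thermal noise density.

Sensitivity = −174 + 10 log₁₀(B) + NF + SNR_min
= −174 + 71.14 + 11.8 + 8.18
= −82.88 dBm → −82.9 dBm

−82.9 dBm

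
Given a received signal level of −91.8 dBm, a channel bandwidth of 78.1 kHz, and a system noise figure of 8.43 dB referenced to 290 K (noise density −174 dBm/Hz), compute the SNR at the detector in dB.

24.8 dB

Noise floor: N = −174 + 10 log₁₀(B) + NF
10 log₁₀(7.81×10⁴) = 48.93 dB
N = −174 + 48.93 + 8.43 = −116.64 dBm
SNR = P_sig − N = −91.8 − (−116.64) = 24.84 dB → 24.8 dB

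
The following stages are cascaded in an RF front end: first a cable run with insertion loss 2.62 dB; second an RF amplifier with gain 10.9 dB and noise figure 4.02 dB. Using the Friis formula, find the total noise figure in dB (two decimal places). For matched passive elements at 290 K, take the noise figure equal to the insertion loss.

6.64 dB

Convert to linear (a loss of L dB is a gain of −L dB): F_i = 10^(NF_i/10), G_i = 10^(G_i,dB/10)
  Stage 1: F_1 = 10^(2.62/10) = 1.828, G_1 = 10^(−2.62/10) = 0.5470
  Stage 2: F_2 = 10^(4.02/10) = 2.523, G_2 = 10^(10.9/10) = 12.30
Friis cascade:
  F = 1.828 + (2.523 − 1)/0.5470 = 4.613
NF = 10 log₁₀(4.613) = 6.64 dB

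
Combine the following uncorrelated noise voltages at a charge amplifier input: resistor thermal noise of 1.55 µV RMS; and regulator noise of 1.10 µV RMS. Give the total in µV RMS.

1.90 µV

Uncorrelated sources add in power (mean-square): V_tot = √(ΣV_i²)
V_tot = √[(1.55×10⁻⁶)² + (1.10×10⁻⁶)²] = 1.90×10⁻⁶ V = 1.90 µV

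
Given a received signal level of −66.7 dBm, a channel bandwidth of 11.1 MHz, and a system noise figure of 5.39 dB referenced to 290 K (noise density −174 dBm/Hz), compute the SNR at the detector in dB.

31.5 dB

Noise floor: N = −174 + 10 log₁₀(B) + NF
10 log₁₀(1.11×10⁷) = 70.45 dB
N = −174 + 70.45 + 5.39 = −98.16 dBm
SNR = P_sig − N = −66.7 − (−98.16) = 31.46 dB → 31.5 dB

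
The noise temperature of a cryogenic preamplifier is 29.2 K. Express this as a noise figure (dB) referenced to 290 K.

0.417 dB

F = 1 + T_e/T₀ = 1 + 29.2/290 = 1.10069
NF = 10 log₁₀(1.10069) = 0.417 dB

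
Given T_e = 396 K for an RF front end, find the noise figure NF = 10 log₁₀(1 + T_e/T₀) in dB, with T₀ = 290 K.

3.74 dB

F = 1 + T_e/T₀ = 1 + 396/290 = 2.36552
NF = 10 log₁₀(2.36552) = 3.74 dB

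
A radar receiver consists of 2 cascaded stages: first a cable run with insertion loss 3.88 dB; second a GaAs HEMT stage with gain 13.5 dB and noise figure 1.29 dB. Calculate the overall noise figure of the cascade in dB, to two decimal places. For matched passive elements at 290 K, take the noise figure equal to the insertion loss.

Convert to linear (a loss of L dB is a gain of −L dB): F_i = 10^(NF_i/10), G_i = 10^(G_i,dB/10)
  Stage 1: F_1 = 10^(3.88/10) = 2.443, G_1 = 10^(−3.88/10) = 0.4093
  Stage 2: F_2 = 10^(1.29/10) = 1.346, G_2 = 10^(13.5/10) = 22.39
Friis cascade:
  F = 2.443 + (1.346 − 1)/0.4093 = 3.289
NF = 10 log₁₀(3.289) = 5.17 dB

5.17 dB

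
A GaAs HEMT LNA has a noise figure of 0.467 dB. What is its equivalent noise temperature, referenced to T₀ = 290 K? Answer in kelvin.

F = 10^(0.467/10) = 1.11353
T_e = (F − 1)·T₀ = (1.11353 − 1) × 290 = 32.9 K

32.9 K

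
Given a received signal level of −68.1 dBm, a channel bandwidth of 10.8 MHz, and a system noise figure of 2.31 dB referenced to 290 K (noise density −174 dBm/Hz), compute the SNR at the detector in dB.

Noise floor: N = −174 + 10 log₁₀(B) + NF
10 log₁₀(1.08×10⁷) = 70.33 dB
N = −174 + 70.33 + 2.31 = −101.36 dBm
SNR = P_sig − N = −68.1 − (−101.36) = 33.26 dB → 33.3 dB

33.3 dB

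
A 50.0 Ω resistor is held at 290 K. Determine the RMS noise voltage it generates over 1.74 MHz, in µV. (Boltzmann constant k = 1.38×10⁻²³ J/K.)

1.18 µV

V_n = √(4kTRB)
4kTRB = 4 × 1.38×10⁻²³ × 290 × 5.00×10¹ × 1.74×10⁶ = 1.39×10⁻¹² V²
V_n = √(1.39×10⁻¹²) = 1.18×10⁻⁶ V = 1.18 µV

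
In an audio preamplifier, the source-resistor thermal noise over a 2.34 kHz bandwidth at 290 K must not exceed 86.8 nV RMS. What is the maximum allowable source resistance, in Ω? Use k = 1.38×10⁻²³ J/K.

Johnson–Nyquist: V_n = √(4kTRB) ⇒ R = V_n² / (4kTB)
4kTB = 4 × 1.38×10⁻²³ × 290 × 2.34×10³ = 3.75×10⁻¹⁷
R = (8.68×10⁻⁸)² / 3.75×10⁻¹⁷ = 2.01×10² Ω = 201 Ω

201 Ω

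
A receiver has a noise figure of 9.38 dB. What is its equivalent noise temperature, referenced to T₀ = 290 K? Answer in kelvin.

F = 10^(9.38/10) = 8.66962
T_e = (F − 1)·T₀ = (8.66962 − 1) × 290 = 2224 K

2224 K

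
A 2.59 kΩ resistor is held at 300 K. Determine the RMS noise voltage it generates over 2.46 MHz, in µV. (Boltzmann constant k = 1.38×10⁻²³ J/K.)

10.3 µV

V_n = √(4kTRB)
4kTRB = 4 × 1.38×10⁻²³ × 300 × 2.59×10³ × 2.46×10⁶ = 1.06×10⁻¹⁰ V²
V_n = √(1.06×10⁻¹⁰) = 1.03×10⁻⁵ V = 10.3 µV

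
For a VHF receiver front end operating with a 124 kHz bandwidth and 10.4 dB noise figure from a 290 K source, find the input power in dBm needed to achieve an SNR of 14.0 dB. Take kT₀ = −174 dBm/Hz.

Sensitivity = −174 + 10 log₁₀(B) + NF + SNR_min
= −174 + 50.93 + 10.4 + 14.0
= −98.67 dBm → −98.7 dBm

−98.7 dBm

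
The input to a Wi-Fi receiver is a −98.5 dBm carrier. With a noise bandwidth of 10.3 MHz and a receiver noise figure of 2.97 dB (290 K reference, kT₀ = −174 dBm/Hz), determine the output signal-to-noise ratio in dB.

Noise floor: N = −174 + 10 log₁₀(B) + NF
10 log₁₀(1.03×10⁷) = 70.13 dB
N = −174 + 70.13 + 2.97 = −100.90 dBm
SNR = P_sig − N = −98.5 − (−100.90) = 2.40 dB → 2.4 dB

2.4 dB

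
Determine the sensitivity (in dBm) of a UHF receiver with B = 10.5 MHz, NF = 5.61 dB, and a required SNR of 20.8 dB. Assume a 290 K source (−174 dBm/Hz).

−77.4 dBm

Sensitivity = −174 + 10 log₁₀(B) + NF + SNR_min
= −174 + 70.21 + 5.61 + 20.8
= −77.38 dBm → −77.4 dBm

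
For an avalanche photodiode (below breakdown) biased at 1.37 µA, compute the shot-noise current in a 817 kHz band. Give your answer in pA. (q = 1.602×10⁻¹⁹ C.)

I_n = √(2qI·B)
2qI·B = 2 × 1.602×10⁻¹⁹ × 1.37×10⁻⁶ × 8.17×10⁵ = 3.59×10⁻¹⁹ A²
I_n = √(3.59×10⁻¹⁹) = 5.99×10⁻¹⁰ A = 599 pA

599 pA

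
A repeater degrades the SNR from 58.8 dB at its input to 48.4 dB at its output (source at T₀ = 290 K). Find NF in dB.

NF (dB) = SNR_in(dB) − SNR_out(dB) when the source is at T₀
NF = 58.8 − 48.4 = 10.4 dB

10.4 dB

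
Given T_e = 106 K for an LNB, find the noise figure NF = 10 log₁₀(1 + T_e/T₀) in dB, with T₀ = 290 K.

1.35 dB

F = 1 + T_e/T₀ = 1 + 106/290 = 1.36552
NF = 10 log₁₀(1.36552) = 1.35 dB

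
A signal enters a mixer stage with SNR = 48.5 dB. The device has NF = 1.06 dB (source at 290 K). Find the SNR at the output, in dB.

By definition F = SNR_in/SNR_out, so in dB: SNR_out = SNR_in − NF
SNR_out = 48.5 − 1.06 = 47.44 dB

47.44 dB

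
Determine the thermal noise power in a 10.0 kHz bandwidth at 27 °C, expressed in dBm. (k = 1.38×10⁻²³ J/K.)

−133.8 dBm

T = 27 °C + 273.15 = 300.15 K
P_n = kTB = 1.38×10⁻²³ × 300.15 × 1.00×10⁴ = 4.14×10⁻¹⁷ W
In dBm: 10 log₁₀(4.14×10⁻¹⁷ / 10⁻³) = −133.8 dBm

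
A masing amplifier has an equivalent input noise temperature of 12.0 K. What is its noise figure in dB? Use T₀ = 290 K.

F = 1 + T_e/T₀ = 1 + 12.0/290 = 1.04138
NF = 10 log₁₀(1.04138) = 0.176 dB

0.176 dB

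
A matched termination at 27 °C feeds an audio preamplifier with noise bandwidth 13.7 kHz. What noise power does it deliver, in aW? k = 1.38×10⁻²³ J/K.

56.7 aW

T = 27 °C + 273.15 = 300.15 K
P_n = kTB = 1.38×10⁻²³ × 300.15 × 1.37×10⁴ = 5.67×10⁻¹⁷ W = 56.7 aW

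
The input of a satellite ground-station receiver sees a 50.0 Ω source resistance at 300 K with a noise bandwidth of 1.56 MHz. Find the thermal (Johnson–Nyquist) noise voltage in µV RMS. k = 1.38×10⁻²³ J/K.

1.14 µV

V_n = √(4kTRB)
4kTRB = 4 × 1.38×10⁻²³ × 300 × 5.00×10¹ × 1.56×10⁶ = 1.29×10⁻¹² V²
V_n = √(1.29×10⁻¹²) = 1.14×10⁻⁶ V = 1.14 µV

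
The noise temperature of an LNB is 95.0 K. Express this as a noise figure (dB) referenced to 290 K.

1.23 dB

F = 1 + T_e/T₀ = 1 + 95.0/290 = 1.32759
NF = 10 log₁₀(1.32759) = 1.23 dB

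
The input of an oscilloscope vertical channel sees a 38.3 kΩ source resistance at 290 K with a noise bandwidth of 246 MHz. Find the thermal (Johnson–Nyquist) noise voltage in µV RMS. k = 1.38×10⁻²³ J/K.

388 µV

V_n = √(4kTRB)
4kTRB = 4 × 1.38×10⁻²³ × 290 × 3.83×10⁴ × 2.46×10⁸ = 1.51×10⁻⁷ V²
V_n = √(1.51×10⁻⁷) = 3.88×10⁻⁴ V = 388 µV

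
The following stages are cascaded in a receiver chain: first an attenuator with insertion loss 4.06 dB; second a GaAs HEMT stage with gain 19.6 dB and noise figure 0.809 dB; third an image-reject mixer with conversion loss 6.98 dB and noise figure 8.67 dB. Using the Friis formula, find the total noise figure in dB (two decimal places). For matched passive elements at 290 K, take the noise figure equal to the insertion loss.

5.11 dB

Convert to linear (a loss of L dB is a gain of −L dB): F_i = 10^(NF_i/10), G_i = 10^(G_i,dB/10)
  Stage 1: F_1 = 10^(4.06/10) = 2.547, G_1 = 10^(−4.06/10) = 0.3926
  Stage 2: F_2 = 10^(0.809/10) = 1.205, G_2 = 10^(19.6/10) = 91.20
  Stage 3: F_3 = 10^(8.67/10) = 7.362, G_3 = 10^(−6.98/10) = 0.2004
Friis cascade:
  F = 2.547 + (1.205 − 1)/0.3926 + (7.362 − 1)/35.81 = 3.246
NF = 10 log₁₀(3.246) = 5.11 dB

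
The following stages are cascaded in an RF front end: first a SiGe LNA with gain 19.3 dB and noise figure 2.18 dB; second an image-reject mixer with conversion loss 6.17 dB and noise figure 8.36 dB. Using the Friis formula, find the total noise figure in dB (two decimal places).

Convert to linear (a loss of L dB is a gain of −L dB): F_i = 10^(NF_i/10), G_i = 10^(G_i,dB/10)
  Stage 1: F_1 = 10^(2.18/10) = 1.652, G_1 = 10^(19.3/10) = 85.11
  Stage 2: F_2 = 10^(8.36/10) = 6.855, G_2 = 10^(−6.17/10) = 0.2415
Friis cascade:
  F = 1.652 + (6.855 − 1)/85.11 = 1.721
NF = 10 log₁₀(1.721) = 2.36 dB

2.36 dB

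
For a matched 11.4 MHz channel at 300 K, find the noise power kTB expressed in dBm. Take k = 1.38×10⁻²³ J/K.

P_n = kTB = 1.38×10⁻²³ × 300 × 1.14×10⁷ = 4.72×10⁻¹⁴ W
In dBm: 10 log₁₀(4.72×10⁻¹⁴ / 10⁻³) = −103.3 dBm

−103.3 dBm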